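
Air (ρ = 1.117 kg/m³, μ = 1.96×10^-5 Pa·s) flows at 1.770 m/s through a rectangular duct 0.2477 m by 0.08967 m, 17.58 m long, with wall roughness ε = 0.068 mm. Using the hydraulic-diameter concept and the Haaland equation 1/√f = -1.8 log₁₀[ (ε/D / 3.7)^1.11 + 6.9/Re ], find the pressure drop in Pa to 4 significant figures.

ΔP ≈ 6.858 Pa

Hydraulic diameter D_h = 4A/P = 4·(0.2477·0.08967)/(2·(0.2477+0.08967)) = 0.08885/0.6747 = 0.1317 m.
Re = ρVD_h/μ = 1.117·1.77·0.1317/1.96e-05 = 1.328e+04.
ε/D_h = 6.8e-05/0.1317 = 0.000516; Haaland gives 1/√f = -1.8 log₁₀[5.26e-05+0.000519] = 5.837, so f = 0.02935.
ΔP = f(L/D_h)(ρV²/2) = 0.02935·17.58/0.1317·1.75 = 6.858 Pa.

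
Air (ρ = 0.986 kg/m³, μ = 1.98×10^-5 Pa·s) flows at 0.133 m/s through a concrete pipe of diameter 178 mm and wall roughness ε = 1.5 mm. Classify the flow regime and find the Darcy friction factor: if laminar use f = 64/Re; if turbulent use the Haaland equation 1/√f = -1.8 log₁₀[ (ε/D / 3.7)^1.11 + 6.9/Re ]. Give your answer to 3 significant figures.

f ≈ 0.0543

Re = ρVD/μ = 0.986·0.133·0.178/1.98e-05 = 1179.
Re < 2300 → laminar, so f = 64/Re = 0.05429 (roughness is irrelevant in laminar flow).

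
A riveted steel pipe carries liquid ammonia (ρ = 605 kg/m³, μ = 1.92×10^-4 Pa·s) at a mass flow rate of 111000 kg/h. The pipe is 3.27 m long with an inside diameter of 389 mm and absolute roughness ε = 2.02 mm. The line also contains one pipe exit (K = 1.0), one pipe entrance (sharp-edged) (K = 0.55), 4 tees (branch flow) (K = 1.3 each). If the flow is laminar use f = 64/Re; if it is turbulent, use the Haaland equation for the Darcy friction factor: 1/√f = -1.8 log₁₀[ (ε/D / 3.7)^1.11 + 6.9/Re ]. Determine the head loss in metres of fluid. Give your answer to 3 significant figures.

h_f ≈ 0.0657 m

ṁ = 111000 kg/h = 111000/3600 = 30.83 kg/s.
A = πD²/4 = π(0.389)²/4 = 0.1188 m²; mean velocity V = ṁ/(ρA) = 30.83/(605 · 0.1188) = 0.4288 m/s.
Reynolds number Re = ρVD/μ = 605 · 0.4288 · 0.389 / 0.000192 = 5.256e+05.
Re > 4000 → turbulent. Relative roughness ε/D = 0.00202/0.389 = 0.00519. Haaland: 1/√f = -1.8 log₁₀[(0.00519/3.7)^1.11 + 6.9/5.256e+05] = -1.8 log₁₀[0.000681 + 1.31e-05] = 5.685, so f = 0.03094.
Total minor-loss coefficient ΣK = 1·1 + 1·0.55 + 4·1.3 = 6.75.
ΔP = [f·L/D + ΣK]·(ρV²/2) = [0.03094·3.27/0.389 + 6.75]·(605·0.4288²/2) = [0.2601 + 6.75]·55.63 = 389.9 Pa.
Head loss h_f = ΔP/(ρg) = 389.9/(605·9.81) = 0.0657 m.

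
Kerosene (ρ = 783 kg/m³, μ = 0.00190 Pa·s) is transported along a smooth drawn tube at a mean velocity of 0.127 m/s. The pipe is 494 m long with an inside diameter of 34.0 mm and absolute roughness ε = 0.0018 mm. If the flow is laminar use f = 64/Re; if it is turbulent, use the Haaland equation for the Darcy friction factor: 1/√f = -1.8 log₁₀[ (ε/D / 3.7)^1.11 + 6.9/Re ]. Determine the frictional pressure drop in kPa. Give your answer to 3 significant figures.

ΔP ≈ 3.30 kPa

Reynolds number Re = ρVD/μ = 783 · 0.127 · 0.034 / 0.0019 = 1779.
Re < 2300 → laminar flow, so f = 64/Re = 64/1779 = 0.03597 (the turbulent correlation is not needed).
Darcy-Weisbach: ΔP = f(L/D)(ρV²/2) = 0.03597·(494/0.034)·(783·0.127²/2) = 0.03597·1.453e+04·6.315 = 3300 Pa.
ΔP = 3300 Pa = 3.30 kPa.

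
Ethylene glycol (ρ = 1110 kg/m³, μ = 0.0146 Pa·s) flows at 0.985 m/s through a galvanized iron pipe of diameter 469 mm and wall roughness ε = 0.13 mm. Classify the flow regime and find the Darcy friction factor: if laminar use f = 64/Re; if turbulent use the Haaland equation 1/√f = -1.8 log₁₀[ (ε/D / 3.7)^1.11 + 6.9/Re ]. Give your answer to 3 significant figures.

f ≈ 0.0231

Re = ρVD/μ = 1110·0.985·0.469/0.0146 = 3.512e+04.
Re > 4000 → turbulent. ε/D = 0.00013/0.469 = 0.000277; Haaland: 1/√f = -1.8 log₁₀[2.63e-05 + 0.000196] = 6.574, so f = 0.02314.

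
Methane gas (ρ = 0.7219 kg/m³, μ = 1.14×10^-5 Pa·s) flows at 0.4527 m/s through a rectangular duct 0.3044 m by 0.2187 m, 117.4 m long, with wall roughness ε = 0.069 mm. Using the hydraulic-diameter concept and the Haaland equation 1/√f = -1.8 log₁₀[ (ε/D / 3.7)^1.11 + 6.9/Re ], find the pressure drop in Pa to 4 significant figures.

ΔP ≈ 1.160 Pa

Hydraulic diameter D_h = 4A/P = 4·(0.3044·0.2187)/(2·(0.3044+0.2187)) = 0.2663/1.046 = 0.2545 m.
Re = ρVD_h/μ = 0.7219·0.4527·0.2545/1.14e-05 = 7297.
ε/D_h = 6.9e-05/0.2545 = 0.000271; Haaland gives 1/√f = -1.8 log₁₀[2.57e-05+0.000946] = 5.423, so f = 0.03401.
ΔP = f(L/D_h)(ρV²/2) = 0.03401·117.4/0.2545·0.07397 = 1.16 Pa.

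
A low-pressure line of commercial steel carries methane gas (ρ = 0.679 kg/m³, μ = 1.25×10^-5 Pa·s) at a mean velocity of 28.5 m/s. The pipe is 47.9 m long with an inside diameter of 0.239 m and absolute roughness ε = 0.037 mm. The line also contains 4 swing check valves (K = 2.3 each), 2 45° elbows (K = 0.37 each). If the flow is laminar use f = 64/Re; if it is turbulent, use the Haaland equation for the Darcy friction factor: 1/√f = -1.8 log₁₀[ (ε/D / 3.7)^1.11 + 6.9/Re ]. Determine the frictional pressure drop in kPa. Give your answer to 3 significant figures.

ΔP ≈ 3.59 kPa

Reynolds number Re = ρVD/μ = 0.679 · 28.5 · 0.239 / 1.25e-05 = 3.7e+05.
Re > 4000 → turbulent. Relative roughness ε/D = 3.7e-05/0.239 = 0.000155. Haaland: 1/√f = -1.8 log₁₀[(0.000155/3.7)^1.11 + 6.9/3.7e+05] = -1.8 log₁₀[1.38e-05 + 1.86e-05] = 8.08, so f = 0.01532.
Total minor-loss coefficient ΣK = 4·2.3 + 2·0.37 = 9.94.
ΔP = [f·L/D + ΣK]·(ρV²/2) = [0.01532·47.9/0.239 + 9.94]·(0.679·28.5²/2) = [3.07 + 9.94]·275.8 = 3588 Pa.
ΔP = 3588 Pa = 3.59 kPa.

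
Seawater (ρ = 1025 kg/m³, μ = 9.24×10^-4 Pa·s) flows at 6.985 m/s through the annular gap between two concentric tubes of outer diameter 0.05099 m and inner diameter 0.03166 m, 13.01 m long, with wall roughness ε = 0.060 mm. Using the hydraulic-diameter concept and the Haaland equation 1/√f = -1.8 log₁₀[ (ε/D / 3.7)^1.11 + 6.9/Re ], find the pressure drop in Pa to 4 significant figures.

Hydraulic diameter D_h = 4A/P = D_o - D_i = 0.05099 - 0.03166 = 0.01933 m.
Re = ρVD_h/μ = 1025·6.985·0.01933/0.000924 = 1.498e+05.
ε/D_h = 6e-05/0.01933 = 0.0031; Haaland gives 1/√f = -1.8 log₁₀[0.000385+4.61e-05] = 6.058, so f = 0.02725.
ΔP = f(L/D_h)(ρV²/2) = 0.02725·13.01/0.01933·2.5e+04 = 4.586e+05 Pa.

ΔP ≈ 458600 Pa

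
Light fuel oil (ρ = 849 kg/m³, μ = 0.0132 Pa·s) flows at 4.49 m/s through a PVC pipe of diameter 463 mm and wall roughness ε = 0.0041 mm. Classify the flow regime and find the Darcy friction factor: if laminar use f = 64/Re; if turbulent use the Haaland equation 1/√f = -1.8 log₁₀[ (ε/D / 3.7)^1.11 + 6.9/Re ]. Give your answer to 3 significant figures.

Re = ρVD/μ = 849·4.49·0.463/0.0132 = 1.337e+05.
Re > 4000 → turbulent. ε/D = 4.1e-06/0.463 = 8.86e-06; Haaland: 1/√f = -1.8 log₁₀[5.76e-07 + 5.16e-05] = 7.708, so f = 0.01683.

f ≈ 0.0168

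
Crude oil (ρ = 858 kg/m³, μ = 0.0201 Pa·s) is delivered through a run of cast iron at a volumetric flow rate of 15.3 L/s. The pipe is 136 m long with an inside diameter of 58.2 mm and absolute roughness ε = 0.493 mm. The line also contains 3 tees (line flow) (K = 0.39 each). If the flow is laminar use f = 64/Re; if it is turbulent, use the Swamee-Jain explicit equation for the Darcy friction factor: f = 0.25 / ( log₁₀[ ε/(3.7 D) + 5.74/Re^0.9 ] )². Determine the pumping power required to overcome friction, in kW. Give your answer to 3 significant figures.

Q = 15.3 L/s = 15.3/1000 = 0.0153 m³/s.
Cross-sectional area A = πD²/4 = π(0.0582)²/4 = 0.00266 m²; mean velocity V = Q/A = 0.0153/0.00266 = 5.751 m/s.
Reynolds number Re = ρVD/μ = 858 · 5.751 · 0.0582 / 0.0201 = 1.429e+04.
Re > 4000 → turbulent. Relative roughness ε/D = 0.000493/0.0582 = 0.00847. Swamee-Jain: f = 0.25/(log₁₀[0.00847/3.7 + 5.74/1.429e+04^0.9])² = 0.25/(log₁₀[0.00229 + 0.00105])² = 0.25/(-2.477)² = 0.04075.
Total minor-loss coefficient ΣK = 3·0.39 = 1.17.
ΔP = [f·L/D + ΣK]·(ρV²/2) = [0.04075·136/0.0582 + 1.17]·(858·5.751²/2) = [95.22 + 1.17]·1.419e+04 = 1.368e+06 Pa.
Pumping power P = QΔP = 0.0153·1.368e+06 = 20930 W = 20.9 kW.

P ≈ 20.9 kW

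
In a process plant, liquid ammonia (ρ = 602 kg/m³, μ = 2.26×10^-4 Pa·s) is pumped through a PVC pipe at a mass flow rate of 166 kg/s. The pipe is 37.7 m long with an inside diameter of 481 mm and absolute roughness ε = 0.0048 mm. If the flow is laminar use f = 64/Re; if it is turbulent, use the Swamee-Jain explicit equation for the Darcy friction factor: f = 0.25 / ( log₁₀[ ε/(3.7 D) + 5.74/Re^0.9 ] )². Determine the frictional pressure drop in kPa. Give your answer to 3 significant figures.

A = πD²/4 = π(0.481)²/4 = 0.1817 m²; mean velocity V = ṁ/(ρA) = 166/(602 · 0.1817) = 1.518 m/s.
Reynolds number Re = ρVD/μ = 602 · 1.518 · 0.481 / 0.000226 = 1.944e+06.
Re > 4000 → turbulent. Relative roughness ε/D = 4.8e-06/0.481 = 9.98e-06. Swamee-Jain: f = 0.25/(log₁₀[9.98e-06/3.7 + 5.74/1.944e+06^0.9])² = 0.25/(log₁₀[2.7e-06 + 1.26e-05])² = 0.25/(-4.817)² = 0.01078.
Darcy-Weisbach: ΔP = f(L/D)(ρV²/2) = 0.01078·(37.7/0.481)·(602·1.518²/2) = 0.01078·78.38·693.2 = 585.5 Pa.
ΔP = 585.5 Pa = 0.585 kPa.

ΔP ≈ 0.585 kPa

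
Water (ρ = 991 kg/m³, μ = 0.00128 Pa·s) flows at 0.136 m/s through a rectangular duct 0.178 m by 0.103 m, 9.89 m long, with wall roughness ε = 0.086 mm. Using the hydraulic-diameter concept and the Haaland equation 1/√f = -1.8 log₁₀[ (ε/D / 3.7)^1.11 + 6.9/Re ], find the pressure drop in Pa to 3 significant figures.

ΔP ≈ 20.4 Pa

Hydraulic diameter D_h = 4A/P = 4·(0.178·0.103)/(2·(0.178+0.103)) = 0.07334/0.562 = 0.1305 m.
Re = ρVD_h/μ = 991·0.136·0.1305/0.00128 = 1.374e+04.
ε/D_h = 8.6e-05/0.1305 = 0.000659; Haaland gives 1/√f = -1.8 log₁₀[6.89e-05+0.000502] = 5.838, so f = 0.02934.
ΔP = f(L/D_h)(ρV²/2) = 0.02934·9.89/0.1305·9.165 = 20.38 Pa.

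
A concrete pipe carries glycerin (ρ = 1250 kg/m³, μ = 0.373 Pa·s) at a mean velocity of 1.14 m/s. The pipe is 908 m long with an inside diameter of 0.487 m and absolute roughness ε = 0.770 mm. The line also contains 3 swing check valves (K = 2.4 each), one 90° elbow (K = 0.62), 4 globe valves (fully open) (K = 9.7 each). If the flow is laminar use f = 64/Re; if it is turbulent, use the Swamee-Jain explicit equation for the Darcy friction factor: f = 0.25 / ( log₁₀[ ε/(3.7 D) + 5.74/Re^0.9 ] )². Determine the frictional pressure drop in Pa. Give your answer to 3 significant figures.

Reynolds number Re = ρVD/μ = 1250 · 1.14 · 0.487 / 0.373 = 1861.
Re < 2300 → laminar flow, so f = 64/Re = 64/1861 = 0.0344 (the turbulent correlation is not needed).
Total minor-loss coefficient ΣK = 3·2.4 + 1·0.62 + 4·9.7 = 46.6.
ΔP = [f·L/D + ΣK]·(ρV²/2) = [0.0344·908/0.487 + 46.6]·(1250·1.14²/2) = [64.14 + 46.6]·812.2 = 8.996e+04 Pa.

ΔP ≈ 90000 Pa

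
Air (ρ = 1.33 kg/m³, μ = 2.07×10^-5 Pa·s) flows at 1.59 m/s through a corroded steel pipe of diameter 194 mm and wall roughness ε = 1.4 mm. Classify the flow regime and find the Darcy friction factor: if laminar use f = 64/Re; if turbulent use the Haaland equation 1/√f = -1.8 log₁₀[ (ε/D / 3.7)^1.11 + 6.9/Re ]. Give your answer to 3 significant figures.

Re = ρVD/μ = 1.33·1.59·0.194/2.07e-05 = 1.982e+04.
Re > 4000 → turbulent. ε/D = 0.0014/0.194 = 0.00722; Haaland: 1/√f = -1.8 log₁₀[0.000982 + 0.000348] = 5.177, so f = 0.03731.

f ≈ 0.0373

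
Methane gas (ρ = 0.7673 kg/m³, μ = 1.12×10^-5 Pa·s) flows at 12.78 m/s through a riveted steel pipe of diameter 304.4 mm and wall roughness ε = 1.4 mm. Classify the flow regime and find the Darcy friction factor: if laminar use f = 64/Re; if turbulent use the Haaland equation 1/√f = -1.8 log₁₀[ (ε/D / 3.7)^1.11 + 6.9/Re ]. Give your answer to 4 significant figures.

f ≈ 0.03002

Re = ρVD/μ = 0.7673·12.78·0.3044/1.12e-05 = 2.665e+05.
Re > 4000 → turbulent. ε/D = 0.0014/0.3044 = 0.0046; Haaland: 1/√f = -1.8 log₁₀[0.000595 + 2.59e-05] = 5.772, so f = 0.03002.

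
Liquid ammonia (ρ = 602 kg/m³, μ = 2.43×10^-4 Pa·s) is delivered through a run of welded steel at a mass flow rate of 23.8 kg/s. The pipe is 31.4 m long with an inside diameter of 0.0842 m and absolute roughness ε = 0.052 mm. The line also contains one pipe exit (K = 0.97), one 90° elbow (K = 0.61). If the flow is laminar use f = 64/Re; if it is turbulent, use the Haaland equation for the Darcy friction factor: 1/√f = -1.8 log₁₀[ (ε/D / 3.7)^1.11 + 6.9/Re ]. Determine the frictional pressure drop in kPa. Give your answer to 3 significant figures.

ΔP ≈ 125 kPa

A = πD²/4 = π(0.0842)²/4 = 0.005568 m²; mean velocity V = ṁ/(ρA) = 23.8/(602 · 0.005568) = 7.1 m/s.
Reynolds number Re = ρVD/μ = 602 · 7.1 · 0.0842 / 0.000243 = 1.481e+06.
Re > 4000 → turbulent. Relative roughness ε/D = 5.2e-05/0.0842 = 0.000618. Haaland: 1/√f = -1.8 log₁₀[(0.000618/3.7)^1.11 + 6.9/1.481e+06] = -1.8 log₁₀[6.41e-05 + 4.66e-06] = 7.493, so f = 0.01781.
Total minor-loss coefficient ΣK = 1·0.97 + 1·0.61 = 1.58.
ΔP = [f·L/D + ΣK]·(ρV²/2) = [0.01781·31.4/0.0842 + 1.58]·(602·7.1²/2) = [6.643 + 1.58]·1.517e+04 = 1.248e+05 Pa.
ΔP = 1.248e+05 Pa = 125 kPa.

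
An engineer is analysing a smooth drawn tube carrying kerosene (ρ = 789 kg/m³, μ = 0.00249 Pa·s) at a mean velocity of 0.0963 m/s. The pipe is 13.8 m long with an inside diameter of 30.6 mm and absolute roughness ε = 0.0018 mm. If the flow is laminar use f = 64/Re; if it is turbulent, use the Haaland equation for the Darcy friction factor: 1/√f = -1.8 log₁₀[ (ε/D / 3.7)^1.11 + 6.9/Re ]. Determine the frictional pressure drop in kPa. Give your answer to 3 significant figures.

ΔP ≈ 0.113 kPa

Reynolds number Re = ρVD/μ = 789 · 0.0963 · 0.0306 / 0.00249 = 933.7.
Re < 2300 → laminar flow, so f = 64/Re = 64/933.7 = 0.06854 (the turbulent correlation is not needed).
Darcy-Weisbach: ΔP = f(L/D)(ρV²/2) = 0.06854·(13.8/0.0306)·(789·0.0963²/2) = 0.06854·451·3.658 = 113.1 Pa.
ΔP = 113.1 Pa = 0.113 kPa.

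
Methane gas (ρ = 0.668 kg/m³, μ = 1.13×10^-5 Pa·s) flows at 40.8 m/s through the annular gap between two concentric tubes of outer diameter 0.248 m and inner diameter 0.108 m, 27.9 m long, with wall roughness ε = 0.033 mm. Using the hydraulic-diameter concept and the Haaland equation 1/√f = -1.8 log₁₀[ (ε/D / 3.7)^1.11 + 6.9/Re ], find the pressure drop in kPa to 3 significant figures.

ΔP ≈ 1.79 kPa

Hydraulic diameter D_h = 4A/P = D_o - D_i = 0.248 - 0.108 = 0.14 m.
Re = ρVD_h/μ = 0.668·40.8·0.14/1.13e-05 = 3.377e+05.
ε/D_h = 3.3e-05/0.14 = 0.000236; Haaland gives 1/√f = -1.8 log₁₀[2.2e-05+2.04e-05] = 7.87, so f = 0.01615.
ΔP = f(L/D_h)(ρV²/2) = 0.01615·27.9/0.14·556 = 1789 Pa.
ΔP = 1.79 kPa.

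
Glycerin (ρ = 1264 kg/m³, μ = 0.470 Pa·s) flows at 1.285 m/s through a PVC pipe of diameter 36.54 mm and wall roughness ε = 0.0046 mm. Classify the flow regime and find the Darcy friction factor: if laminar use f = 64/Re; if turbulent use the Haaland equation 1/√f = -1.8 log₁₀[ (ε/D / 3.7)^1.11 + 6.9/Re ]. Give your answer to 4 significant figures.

f ≈ 0.5068

Re = ρVD/μ = 1264·1.285·0.03654/0.47 = 126.3.
Re < 2300 → laminar, so f = 64/Re = 0.5068 (roughness is irrelevant in laminar flow).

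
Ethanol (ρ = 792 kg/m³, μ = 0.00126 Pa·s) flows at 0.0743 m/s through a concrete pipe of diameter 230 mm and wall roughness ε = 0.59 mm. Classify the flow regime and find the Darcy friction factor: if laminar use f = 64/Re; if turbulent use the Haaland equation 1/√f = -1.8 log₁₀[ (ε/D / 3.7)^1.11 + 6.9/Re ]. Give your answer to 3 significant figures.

f ≈ 0.0338

Re = ρVD/μ = 792·0.0743·0.23/0.00126 = 1.074e+04.
Re > 4000 → turbulent. ε/D = 0.00059/0.23 = 0.00257; Haaland: 1/√f = -1.8 log₁₀[0.000311 + 0.000642] = 5.437, so f = 0.03383.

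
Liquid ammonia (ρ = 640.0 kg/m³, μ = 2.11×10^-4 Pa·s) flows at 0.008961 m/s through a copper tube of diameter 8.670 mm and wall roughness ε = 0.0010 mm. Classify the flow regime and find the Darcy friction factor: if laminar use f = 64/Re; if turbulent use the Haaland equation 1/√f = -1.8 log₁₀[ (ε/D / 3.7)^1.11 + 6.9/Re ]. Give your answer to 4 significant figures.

f ≈ 0.2716

Re = ρVD/μ = 640·0.008961·0.00867/0.000211 = 235.7.
Re < 2300 → laminar, so f = 64/Re = 0.2716 (roughness is irrelevant in laminar flow).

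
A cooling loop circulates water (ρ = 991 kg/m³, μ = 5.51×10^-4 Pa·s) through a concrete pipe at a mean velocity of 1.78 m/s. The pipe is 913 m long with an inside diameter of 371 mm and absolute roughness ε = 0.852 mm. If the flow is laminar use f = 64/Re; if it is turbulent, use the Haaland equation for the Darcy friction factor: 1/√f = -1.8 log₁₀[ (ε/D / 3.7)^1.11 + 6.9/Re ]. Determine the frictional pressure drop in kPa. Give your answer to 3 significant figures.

ΔP ≈ 94.6 kPa

Reynolds number Re = ρVD/μ = 991 · 1.78 · 0.371 / 0.000551 = 1.188e+06.
Re > 4000 → turbulent. Relative roughness ε/D = 0.000852/0.371 = 0.0023. Haaland: 1/√f = -1.8 log₁₀[(0.0023/3.7)^1.11 + 6.9/1.188e+06] = -1.8 log₁₀[0.000275 + 5.81e-06] = 6.392, so f = 0.02448.
Darcy-Weisbach: ΔP = f(L/D)(ρV²/2) = 0.02448·(913/0.371)·(991·1.78²/2) = 0.02448·2461·1570 = 9.457e+04 Pa.
ΔP = 9.457e+04 Pa = 94.6 kPa.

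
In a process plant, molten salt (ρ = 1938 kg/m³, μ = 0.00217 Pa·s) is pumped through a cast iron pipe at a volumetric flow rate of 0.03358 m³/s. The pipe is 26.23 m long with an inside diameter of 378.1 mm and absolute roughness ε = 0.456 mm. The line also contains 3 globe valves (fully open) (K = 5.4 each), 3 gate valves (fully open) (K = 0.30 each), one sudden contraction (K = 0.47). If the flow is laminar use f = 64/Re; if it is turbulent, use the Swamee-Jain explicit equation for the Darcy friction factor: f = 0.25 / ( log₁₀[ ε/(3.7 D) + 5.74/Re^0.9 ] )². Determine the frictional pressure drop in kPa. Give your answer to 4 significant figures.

Cross-sectional area A = πD²/4 = π(0.3781)²/4 = 0.1123 m²; mean velocity V = Q/A = 0.03358/0.1123 = 0.2991 m/s.
Reynolds number Re = ρVD/μ = 1938 · 0.2991 · 0.3781 / 0.00217 = 1.01e+05.
Re > 4000 → turbulent. Relative roughness ε/D = 0.000456/0.3781 = 0.00121. Swamee-Jain: f = 0.25/(log₁₀[0.00121/3.7 + 5.74/1.01e+05^0.9])² = 0.25/(log₁₀[0.000326 + 0.00018])² = 0.25/(-3.296)² = 0.02301.
Total minor-loss coefficient ΣK = 3·5.4 + 3·0.3 + 1·0.47 = 17.6.
ΔP = [f·L/D + ΣK]·(ρV²/2) = [0.02301·26.23/0.3781 + 17.6]·(1938·0.2991²/2) = [1.596 + 17.6]·86.67 = 1661 Pa.
ΔP = 1661 Pa = 1.661 kPa.

ΔP ≈ 1.661 kPa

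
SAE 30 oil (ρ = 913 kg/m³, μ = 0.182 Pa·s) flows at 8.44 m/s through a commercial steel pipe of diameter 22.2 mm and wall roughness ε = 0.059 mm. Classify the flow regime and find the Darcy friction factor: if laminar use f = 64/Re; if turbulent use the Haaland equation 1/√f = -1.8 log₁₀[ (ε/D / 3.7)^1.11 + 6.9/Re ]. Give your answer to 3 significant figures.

f ≈ 0.0681

Re = ρVD/μ = 913·8.44·0.0222/0.182 = 939.9.
Re < 2300 → laminar, so f = 64/Re = 0.06809 (roughness is irrelevant in laminar flow).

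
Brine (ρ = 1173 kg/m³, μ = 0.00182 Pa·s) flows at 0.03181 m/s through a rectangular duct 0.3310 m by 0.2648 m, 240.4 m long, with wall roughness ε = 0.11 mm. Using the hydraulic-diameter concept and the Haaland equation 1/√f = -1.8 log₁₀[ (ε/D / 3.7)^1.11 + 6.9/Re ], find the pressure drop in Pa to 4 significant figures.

ΔP ≈ 17.46 Pa

Hydraulic diameter D_h = 4A/P = 4·(0.331·0.2648)/(2·(0.331+0.2648)) = 0.3506/1.192 = 0.2942 m.
Re = ρVD_h/μ = 1173·0.03181·0.2942/0.00182 = 6032.
ε/D_h = 0.00011/0.2942 = 0.000374; Haaland gives 1/√f = -1.8 log₁₀[3.67e-05+0.00114] = 5.27, so f = 0.036.
ΔP = f(L/D_h)(ρV²/2) = 0.036·240.4/0.2942·0.5935 = 17.46 Pa.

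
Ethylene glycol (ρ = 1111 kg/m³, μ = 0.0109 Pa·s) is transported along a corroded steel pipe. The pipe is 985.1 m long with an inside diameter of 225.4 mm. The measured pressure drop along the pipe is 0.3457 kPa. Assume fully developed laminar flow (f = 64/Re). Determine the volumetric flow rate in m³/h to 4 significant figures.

For laminar flow, f = 64/Re with Re = ρVD/μ, so Darcy-Weisbach reduces to ΔP = 32μLV/D². Solving for V: V = ΔP·D²/(32μL) = 345.7·(0.2254)²/(32·0.0109·985.1) = 0.05112 m/s.
Check: Re = ρVD/μ = 1111·0.05112·0.2254/0.0109 = 1174 < 2300, so the laminar assumption holds.
Q = V·A = 0.05112·(π/4·0.2254²) = 0.00204 m³/s = 7.343 m³/h.

Q ≈ 7.343 m³/h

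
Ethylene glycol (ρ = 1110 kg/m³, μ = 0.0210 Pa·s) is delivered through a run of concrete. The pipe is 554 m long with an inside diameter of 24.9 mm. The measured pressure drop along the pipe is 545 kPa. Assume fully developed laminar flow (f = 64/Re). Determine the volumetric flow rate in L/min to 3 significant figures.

For laminar flow, f = 64/Re with Re = ρVD/μ, so Darcy-Weisbach reduces to ΔP = 32μLV/D². Solving for V: V = ΔP·D²/(32μL) = 5.45e+05·(0.0249)²/(32·0.021·554) = 0.9076 m/s.
Check: Re = ρVD/μ = 1110·0.9076·0.0249/0.021 = 1195 < 2300, so the laminar assumption holds.
Q = V·A = 0.9076·(π/4·0.0249²) = 0.000442 m³/s = 26.5 L/min.

Q ≈ 26.5 L/min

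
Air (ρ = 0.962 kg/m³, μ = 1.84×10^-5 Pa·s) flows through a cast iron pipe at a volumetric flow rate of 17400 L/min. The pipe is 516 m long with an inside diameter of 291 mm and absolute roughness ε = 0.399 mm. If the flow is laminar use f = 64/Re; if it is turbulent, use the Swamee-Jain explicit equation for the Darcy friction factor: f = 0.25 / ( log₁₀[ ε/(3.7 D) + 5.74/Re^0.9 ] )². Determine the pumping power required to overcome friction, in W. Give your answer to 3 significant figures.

P ≈ 115 W

Q = 17400 L/min = 17400/60000 = 0.29 m³/s.
Cross-sectional area A = πD²/4 = π(0.291)²/4 = 0.06651 m²; mean velocity V = Q/A = 0.29/0.06651 = 4.36 m/s.
Reynolds number Re = ρVD/μ = 0.962 · 4.36 · 0.291 / 1.84e-05 = 6.634e+04.
Re > 4000 → turbulent. Relative roughness ε/D = 0.000399/0.291 = 0.00137. Swamee-Jain: f = 0.25/(log₁₀[0.00137/3.7 + 5.74/6.634e+04^0.9])² = 0.25/(log₁₀[0.000371 + 0.000263])² = 0.25/(-3.198)² = 0.02444.
Darcy-Weisbach: ΔP = f(L/D)(ρV²/2) = 0.02444·(516/0.291)·(0.962·4.36²/2) = 0.02444·1773·9.145 = 396.3 Pa.
Pumping power P = QΔP = 0.29·396.3 = 114.9 W = 115 W.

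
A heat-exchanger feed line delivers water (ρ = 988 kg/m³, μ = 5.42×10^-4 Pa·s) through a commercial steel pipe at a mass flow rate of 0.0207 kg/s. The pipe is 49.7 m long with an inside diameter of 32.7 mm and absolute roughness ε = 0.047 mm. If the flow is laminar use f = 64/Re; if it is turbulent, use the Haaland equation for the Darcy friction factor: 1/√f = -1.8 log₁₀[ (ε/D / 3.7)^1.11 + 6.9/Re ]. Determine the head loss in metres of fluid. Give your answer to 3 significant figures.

h_f ≈ 0.00207 m

A = πD²/4 = π(0.0327)²/4 = 0.0008398 m²; mean velocity V = ṁ/(ρA) = 0.0207/(988 · 0.0008398) = 0.02495 m/s.
Reynolds number Re = ρVD/μ = 988 · 0.02495 · 0.0327 / 0.000542 = 1487.
Re < 2300 → laminar flow, so f = 64/Re = 64/1487 = 0.04304 (the turbulent correlation is not needed).
Darcy-Weisbach: ΔP = f(L/D)(ρV²/2) = 0.04304·(49.7/0.0327)·(988·0.02495²/2) = 0.04304·1520·0.3075 = 20.11 Pa.
Head loss h_f = ΔP/(ρg) = 20.11/(988·9.81) = 0.00207 m.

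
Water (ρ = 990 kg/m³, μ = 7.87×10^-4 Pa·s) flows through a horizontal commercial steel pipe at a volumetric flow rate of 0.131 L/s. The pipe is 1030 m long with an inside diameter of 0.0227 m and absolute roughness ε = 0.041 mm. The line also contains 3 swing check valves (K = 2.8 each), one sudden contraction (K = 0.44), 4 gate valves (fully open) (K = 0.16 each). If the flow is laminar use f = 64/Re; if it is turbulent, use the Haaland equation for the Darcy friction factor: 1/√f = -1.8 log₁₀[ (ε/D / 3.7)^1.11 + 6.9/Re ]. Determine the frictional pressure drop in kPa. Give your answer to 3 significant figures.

ΔP ≈ 80.2 kPa

Q = 0.131 L/s = 0.131/1000 = 0.000131 m³/s.
Cross-sectional area A = πD²/4 = π(0.0227)²/4 = 0.0004047 m²; mean velocity V = Q/A = 0.000131/0.0004047 = 0.3237 m/s.
Reynolds number Re = ρVD/μ = 990 · 0.3237 · 0.0227 / 0.000787 = 9243.
Re > 4000 → turbulent. Relative roughness ε/D = 4.1e-05/0.0227 = 0.00181. Haaland: 1/√f = -1.8 log₁₀[(0.00181/3.7)^1.11 + 6.9/9243] = -1.8 log₁₀[0.000211 + 0.000747] = 5.434, so f = 0.03387.
Total minor-loss coefficient ΣK = 3·2.8 + 1·0.44 + 4·0.16 = 9.48.
ΔP = [f·L/D + ΣK]·(ρV²/2) = [0.03387·1030/0.0227 + 9.48]·(990·0.3237²/2) = [1537 + 9.48]·51.86 = 8.019e+04 Pa.
ΔP = 8.019e+04 Pa = 80.2 kPa.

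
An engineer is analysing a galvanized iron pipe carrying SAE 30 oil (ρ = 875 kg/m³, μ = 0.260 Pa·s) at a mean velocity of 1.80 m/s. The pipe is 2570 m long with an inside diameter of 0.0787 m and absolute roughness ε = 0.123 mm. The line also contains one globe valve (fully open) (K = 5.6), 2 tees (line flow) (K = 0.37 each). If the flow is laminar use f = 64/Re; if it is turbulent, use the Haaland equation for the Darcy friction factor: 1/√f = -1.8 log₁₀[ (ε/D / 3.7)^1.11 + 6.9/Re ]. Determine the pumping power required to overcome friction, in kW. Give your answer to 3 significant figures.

P ≈ 54.5 kW

Reynolds number Re = ρVD/μ = 875 · 1.8 · 0.0787 / 0.26 = 476.7.
Re < 2300 → laminar flow, so f = 64/Re = 64/476.7 = 0.1342 (the turbulent correlation is not needed).
Total minor-loss coefficient ΣK = 1·5.6 + 2·0.37 = 6.34.
ΔP = [f·L/D + ΣK]·(ρV²/2) = [0.1342·2570/0.0787 + 6.34]·(875·1.8²/2) = [4384 + 6.34]·1418 = 6.223e+06 Pa.
Q = V·A = 1.8·0.004865 = 0.008756 m³/s.
Pumping power P = QΔP = 0.008756·6.223e+06 = 54490 W = 54.5 kW.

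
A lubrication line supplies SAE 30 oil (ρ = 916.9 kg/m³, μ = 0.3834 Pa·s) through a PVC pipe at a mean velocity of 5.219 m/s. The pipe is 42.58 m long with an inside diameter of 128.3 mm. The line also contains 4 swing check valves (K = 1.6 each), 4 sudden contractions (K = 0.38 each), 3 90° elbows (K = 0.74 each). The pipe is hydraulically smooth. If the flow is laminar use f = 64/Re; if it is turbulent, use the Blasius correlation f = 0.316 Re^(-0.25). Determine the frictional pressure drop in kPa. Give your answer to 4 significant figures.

ΔP ≈ 292.3 kPa

Reynolds number Re = ρVD/μ = 916.9 · 5.219 · 0.1283 / 0.383 = 1601.
Re < 2300 → laminar flow, so f = 64/Re = 64/1601 = 0.03997 (the turbulent correlation is not needed).
Total minor-loss coefficient ΣK = 4·1.6 + 4·0.38 + 3·0.74 = 10.1.
ΔP = [f·L/D + ΣK]·(ρV²/2) = [0.03997·42.58/0.1283 + 10.1]·(916.9·5.219²/2) = [13.26 + 10.1]·1.249e+04 = 2.923e+05 Pa.
ΔP = 2.923e+05 Pa = 292.3 kPa.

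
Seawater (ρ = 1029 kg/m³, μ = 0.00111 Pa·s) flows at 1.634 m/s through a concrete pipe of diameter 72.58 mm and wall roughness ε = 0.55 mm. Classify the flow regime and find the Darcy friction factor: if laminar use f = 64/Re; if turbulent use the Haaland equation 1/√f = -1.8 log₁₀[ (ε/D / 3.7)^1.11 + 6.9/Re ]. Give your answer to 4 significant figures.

Re = ρVD/μ = 1029·1.634·0.07258/0.00111 = 1.099e+05.
Re > 4000 → turbulent. ε/D = 0.00055/0.07258 = 0.00758; Haaland: 1/√f = -1.8 log₁₀[0.00104 + 6.28e-05] = 5.326, so f = 0.03525.

f ≈ 0.03525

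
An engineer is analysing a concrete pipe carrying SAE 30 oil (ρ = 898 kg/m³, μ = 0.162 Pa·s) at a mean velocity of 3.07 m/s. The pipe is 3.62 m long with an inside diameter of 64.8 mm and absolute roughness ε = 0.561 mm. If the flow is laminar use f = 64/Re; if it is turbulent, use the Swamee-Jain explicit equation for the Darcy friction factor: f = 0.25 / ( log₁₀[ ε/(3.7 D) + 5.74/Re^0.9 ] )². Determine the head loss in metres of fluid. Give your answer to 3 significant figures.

h_f ≈ 1.56 m

Reynolds number Re = ρVD/μ = 898 · 3.07 · 0.0648 / 0.162 = 1103.
Re < 2300 → laminar flow, so f = 64/Re = 64/1103 = 0.05804 (the turbulent correlation is not needed).
Darcy-Weisbach: ΔP = f(L/D)(ρV²/2) = 0.05804·(3.62/0.0648)·(898·3.07²/2) = 0.05804·55.86·4232 = 1.372e+04 Pa.
Head loss h_f = ΔP/(ρg) = 1.372e+04/(898·9.81) = 1.56 m.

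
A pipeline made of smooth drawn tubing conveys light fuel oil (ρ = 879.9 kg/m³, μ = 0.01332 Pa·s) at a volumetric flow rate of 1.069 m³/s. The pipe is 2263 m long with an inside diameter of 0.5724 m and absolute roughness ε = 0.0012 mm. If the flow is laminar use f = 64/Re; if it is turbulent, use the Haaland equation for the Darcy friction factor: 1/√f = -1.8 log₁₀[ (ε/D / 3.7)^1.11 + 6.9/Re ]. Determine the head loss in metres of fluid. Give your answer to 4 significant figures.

Cross-sectional area A = πD²/4 = π(0.5724)²/4 = 0.2573 m²; mean velocity V = Q/A = 1.069/0.2573 = 4.154 m/s.
Reynolds number Re = ρVD/μ = 879.9 · 4.154 · 0.5724 / 0.0133 = 1.571e+05.
Re > 4000 → turbulent. Relative roughness ε/D = 1.2e-06/0.5724 = 2.1e-06. Haaland: 1/√f = -1.8 log₁₀[(2.1e-06/3.7)^1.11 + 6.9/1.571e+05] = -1.8 log₁₀[1.16e-07 + 4.39e-05] = 7.841, so f = 0.01627.
Darcy-Weisbach: ΔP = f(L/D)(ρV²/2) = 0.01627·(2263/0.5724)·(879.9·4.154²/2) = 0.01627·3954·7592 = 4.882e+05 Pa.
Head loss h_f = ΔP/(ρg) = 4.882e+05/(879.9·9.81) = 56.56 m.

h_f ≈ 56.56 m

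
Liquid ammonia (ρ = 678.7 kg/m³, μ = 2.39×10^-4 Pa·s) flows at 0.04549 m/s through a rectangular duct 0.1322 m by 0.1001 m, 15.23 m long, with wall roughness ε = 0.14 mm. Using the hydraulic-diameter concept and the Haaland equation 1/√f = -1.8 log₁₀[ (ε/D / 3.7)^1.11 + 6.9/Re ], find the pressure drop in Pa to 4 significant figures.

ΔP ≈ 2.799 Pa

Hydraulic diameter D_h = 4A/P = 4·(0.1322·0.1001)/(2·(0.1322+0.1001)) = 0.05293/0.4646 = 0.1139 m.
Re = ρVD_h/μ = 678.7·0.04549·0.1139/0.000239 = 1.472e+04.
ε/D_h = 0.00014/0.1139 = 0.00123; Haaland gives 1/√f = -1.8 log₁₀[0.000138+0.000469] = 5.791, so f = 0.02982.
ΔP = f(L/D_h)(ρV²/2) = 0.02982·15.23/0.1139·0.7022 = 2.799 Pa.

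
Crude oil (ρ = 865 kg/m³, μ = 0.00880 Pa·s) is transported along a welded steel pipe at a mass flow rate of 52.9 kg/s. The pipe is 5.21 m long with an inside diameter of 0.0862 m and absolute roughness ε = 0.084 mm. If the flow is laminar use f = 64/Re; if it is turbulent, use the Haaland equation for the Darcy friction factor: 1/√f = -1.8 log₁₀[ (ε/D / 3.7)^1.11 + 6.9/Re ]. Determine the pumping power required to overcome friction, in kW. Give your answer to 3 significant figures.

A = πD²/4 = π(0.0862)²/4 = 0.005836 m²; mean velocity V = ṁ/(ρA) = 52.9/(865 · 0.005836) = 10.48 m/s.
Reynolds number Re = ρVD/μ = 865 · 10.48 · 0.0862 / 0.0088 = 8.879e+04.
Re > 4000 → turbulent. Relative roughness ε/D = 8.4e-05/0.0862 = 0.000974. Haaland: 1/√f = -1.8 log₁₀[(0.000974/3.7)^1.11 + 6.9/8.879e+04] = -1.8 log₁₀[0.000106 + 7.77e-05] = 6.723, so f = 0.02212.
Darcy-Weisbach: ΔP = f(L/D)(ρV²/2) = 0.02212·(5.21/0.0862)·(865·10.48²/2) = 0.02212·60.44·4.75e+04 = 6.351e+04 Pa.
Q = ṁ/ρ = 52.9/865 = 0.06116 m³/s.
Pumping power P = QΔP = 0.06116·6.351e+04 = 3884 W = 3.88 kW.

P ≈ 3.88 kW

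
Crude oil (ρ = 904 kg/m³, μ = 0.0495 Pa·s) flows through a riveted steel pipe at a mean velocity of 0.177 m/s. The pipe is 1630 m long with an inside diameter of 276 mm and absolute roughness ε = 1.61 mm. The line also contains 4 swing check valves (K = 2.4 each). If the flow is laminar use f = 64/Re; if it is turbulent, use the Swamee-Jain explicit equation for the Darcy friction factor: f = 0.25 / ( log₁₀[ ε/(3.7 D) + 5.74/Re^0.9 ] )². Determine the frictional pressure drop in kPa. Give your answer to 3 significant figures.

Reynolds number Re = ρVD/μ = 904 · 0.177 · 0.276 / 0.0495 = 892.2.
Re < 2300 → laminar flow, so f = 64/Re = 64/892.2 = 0.07174 (the turbulent correlation is not needed).
Total minor-loss coefficient ΣK = 4·2.4 = 9.6.
ΔP = [f·L/D + ΣK]·(ρV²/2) = [0.07174·1630/0.276 + 9.6]·(904·0.177²/2) = [423.7 + 9.6]·14.16 = 6135 Pa.
ΔP = 6135 Pa = 6.14 kPa.

ΔP ≈ 6.14 kPa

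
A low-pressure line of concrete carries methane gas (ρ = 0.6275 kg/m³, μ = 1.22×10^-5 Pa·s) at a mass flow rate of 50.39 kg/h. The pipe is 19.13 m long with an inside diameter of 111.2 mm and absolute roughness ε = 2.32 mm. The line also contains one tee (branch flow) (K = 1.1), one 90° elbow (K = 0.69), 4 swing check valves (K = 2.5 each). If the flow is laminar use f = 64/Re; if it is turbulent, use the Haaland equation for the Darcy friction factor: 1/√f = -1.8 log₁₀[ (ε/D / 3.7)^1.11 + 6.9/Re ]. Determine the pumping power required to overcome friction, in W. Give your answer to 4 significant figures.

ṁ = 50.39 kg/h = 50.39/3600 = 0.014 kg/s.
A = πD²/4 = π(0.1112)²/4 = 0.009712 m²; mean velocity V = ṁ/(ρA) = 0.014/(0.6275 · 0.009712) = 2.297 m/s.
Reynolds number Re = ρVD/μ = 0.6275 · 2.297 · 0.1112 / 1.22e-05 = 1.314e+04.
Re > 4000 → turbulent. Relative roughness ε/D = 0.00232/0.1112 = 0.0209. Haaland: 1/√f = -1.8 log₁₀[(0.0209/3.7)^1.11 + 6.9/1.314e+04] = -1.8 log₁₀[0.00319 + 0.000525] = 4.374, so f = 0.05227.
Total minor-loss coefficient ΣK = 1·1.1 + 1·0.69 + 4·2.5 = 11.8.
ΔP = [f·L/D + ΣK]·(ρV²/2) = [0.05227·19.13/0.1112 + 11.8]·(0.6275·2.297²/2) = [8.992 + 11.8]·1.655 = 34.4 Pa.
Q = ṁ/ρ = 0.014/0.6275 = 0.02231 m³/s.
Pumping power P = QΔP = 0.02231·34.4 = 0.76728 W = 0.7673 W.

P ≈ 0.7673 W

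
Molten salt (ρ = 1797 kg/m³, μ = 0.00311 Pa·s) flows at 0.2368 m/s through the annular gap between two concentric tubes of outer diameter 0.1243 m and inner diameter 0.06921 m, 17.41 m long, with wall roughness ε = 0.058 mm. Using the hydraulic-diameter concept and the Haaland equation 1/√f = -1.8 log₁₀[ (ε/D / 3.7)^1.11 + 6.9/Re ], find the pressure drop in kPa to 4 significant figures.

Hydraulic diameter D_h = 4A/P = D_o - D_i = 0.1243 - 0.06921 = 0.05509 m.
Re = ρVD_h/μ = 1797·0.2368·0.05509/0.00311 = 7538.
ε/D_h = 5.8e-05/0.05509 = 0.00105; Haaland gives 1/√f = -1.8 log₁₀[0.000116+0.000915] = 5.376, so f = 0.0346.
ΔP = f(L/D_h)(ρV²/2) = 0.0346·17.41/0.05509·50.38 = 550.9 Pa.
ΔP = 0.5509 kPa.

ΔP ≈ 0.5509 kPa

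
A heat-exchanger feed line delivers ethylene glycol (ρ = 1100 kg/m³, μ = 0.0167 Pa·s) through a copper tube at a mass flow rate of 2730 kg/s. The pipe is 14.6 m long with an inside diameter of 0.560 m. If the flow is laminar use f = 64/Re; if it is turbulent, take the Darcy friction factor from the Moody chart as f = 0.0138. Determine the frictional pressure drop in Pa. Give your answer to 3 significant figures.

A = πD²/4 = π(0.56)²/4 = 0.2463 m²; mean velocity V = ṁ/(ρA) = 2730/(1100 · 0.2463) = 10.08 m/s.
Reynolds number Re = ρVD/μ = 1100 · 10.08 · 0.56 / 0.0167 = 3.717e+05.
Re > 4000 → turbulent; use the Moody-chart value f = 0.0138.
Darcy-Weisbach: ΔP = f(L/D)(ρV²/2) = 0.0138·(14.6/0.56)·(1100·10.08²/2) = 0.0138·26.07·5.584e+04 = 2.009e+04 Pa.

ΔP ≈ 20100 Pa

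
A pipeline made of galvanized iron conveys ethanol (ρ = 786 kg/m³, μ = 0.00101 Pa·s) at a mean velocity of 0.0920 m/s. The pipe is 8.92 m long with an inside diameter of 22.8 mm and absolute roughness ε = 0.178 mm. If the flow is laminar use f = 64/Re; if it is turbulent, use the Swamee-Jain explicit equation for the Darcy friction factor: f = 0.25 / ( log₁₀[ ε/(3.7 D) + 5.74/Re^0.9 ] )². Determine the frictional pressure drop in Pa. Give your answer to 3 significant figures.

Reynolds number Re = ρVD/μ = 786 · 0.092 · 0.0228 / 0.00101 = 1632.
Re < 2300 → laminar flow, so f = 64/Re = 64/1632 = 0.03921 (the turbulent correlation is not needed).
Darcy-Weisbach: ΔP = f(L/D)(ρV²/2) = 0.03921·(8.92/0.0228)·(786·0.092²/2) = 0.03921·391.2·3.326 = 51.02 Pa.

ΔP ≈ 51.0 Pa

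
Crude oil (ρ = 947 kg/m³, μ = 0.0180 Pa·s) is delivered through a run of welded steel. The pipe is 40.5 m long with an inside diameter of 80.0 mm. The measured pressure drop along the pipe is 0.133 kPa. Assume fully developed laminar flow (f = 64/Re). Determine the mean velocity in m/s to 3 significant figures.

V ≈ 0.0365 m/s

For laminar flow, f = 64/Re with Re = ρVD/μ, so Darcy-Weisbach reduces to ΔP = 32μLV/D². Solving for V: V = ΔP·D²/(32μL) = 133·(0.08)²/(32·0.018·40.5) = 0.03649 m/s.
Check: Re = ρVD/μ = 947·0.03649·0.08/0.018 = 153.6 < 2300, so the laminar assumption holds.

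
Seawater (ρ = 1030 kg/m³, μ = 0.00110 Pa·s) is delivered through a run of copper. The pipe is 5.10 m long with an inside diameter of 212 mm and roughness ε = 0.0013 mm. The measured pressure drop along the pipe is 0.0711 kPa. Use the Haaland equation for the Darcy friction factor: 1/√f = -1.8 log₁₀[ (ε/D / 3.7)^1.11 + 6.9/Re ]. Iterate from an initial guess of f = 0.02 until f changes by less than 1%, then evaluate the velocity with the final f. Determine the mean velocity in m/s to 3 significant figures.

V ≈ 0.575 m/s

Rearranging Darcy-Weisbach: V = √(2·ΔP·D/(f·L·ρ)). With ε/D = 1.3e-06/0.212 = 6.13e-06, iterate starting from f = 0.02:
  f = 0.02 → V = √(2·71.1·0.212/(0.02·5.1·1030)) = 0.5357 m/s; Re = ρVD/μ = 1.063e+05; f → 0.01762
  f = 0.01762 → V = 0.5707 m/s; Re = 1.133e+05; f → 0.01739
  f = 0.01739 → V = 0.5744 m/s; Re = 1.14e+05; f → 0.01737
Converged (Δf/f < 1%). With the final f = 0.01737: V = √(2·71.1·0.212/(0.01737·5.1·1030)) = 0.5748 m/s.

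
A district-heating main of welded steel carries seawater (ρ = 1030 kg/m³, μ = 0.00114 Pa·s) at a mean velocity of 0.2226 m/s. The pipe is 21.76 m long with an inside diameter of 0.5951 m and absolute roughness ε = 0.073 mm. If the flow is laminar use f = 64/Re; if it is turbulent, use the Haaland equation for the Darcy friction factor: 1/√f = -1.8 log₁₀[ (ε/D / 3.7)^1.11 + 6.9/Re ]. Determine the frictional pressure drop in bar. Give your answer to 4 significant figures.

Reynolds number Re = ρVD/μ = 1030 · 0.2226 · 0.5951 / 0.00114 = 1.197e+05.
Re > 4000 → turbulent. Relative roughness ε/D = 7.3e-05/0.5951 = 0.000123. Haaland: 1/√f = -1.8 log₁₀[(0.000123/3.7)^1.11 + 6.9/1.197e+05] = -1.8 log₁₀[1.07e-05 + 5.77e-05] = 7.498, so f = 0.01779.
Darcy-Weisbach: ΔP = f(L/D)(ρV²/2) = 0.01779·(21.76/0.5951)·(1030·0.2226²/2) = 0.01779·36.57·25.52 = 16.6 Pa.
ΔP = 16.6 Pa = 1.660×10^-4 bar.

ΔP ≈ 1.660×10^-4 bar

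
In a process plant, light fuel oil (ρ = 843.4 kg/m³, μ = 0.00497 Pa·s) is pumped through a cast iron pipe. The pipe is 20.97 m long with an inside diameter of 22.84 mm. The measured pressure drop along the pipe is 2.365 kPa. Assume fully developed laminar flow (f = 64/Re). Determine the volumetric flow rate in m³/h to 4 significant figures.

For laminar flow, f = 64/Re with Re = ρVD/μ, so Darcy-Weisbach reduces to ΔP = 32μLV/D². Solving for V: V = ΔP·D²/(32μL) = 2365·(0.02284)²/(32·0.00497·20.97) = 0.3699 m/s.
Check: Re = ρVD/μ = 843.4·0.3699·0.02284/0.00497 = 1434 < 2300, so the laminar assumption holds.
Q = V·A = 0.3699·(π/4·0.02284²) = 0.0001516 m³/s = 0.5456 m³/h.

Q ≈ 0.5456 m³/h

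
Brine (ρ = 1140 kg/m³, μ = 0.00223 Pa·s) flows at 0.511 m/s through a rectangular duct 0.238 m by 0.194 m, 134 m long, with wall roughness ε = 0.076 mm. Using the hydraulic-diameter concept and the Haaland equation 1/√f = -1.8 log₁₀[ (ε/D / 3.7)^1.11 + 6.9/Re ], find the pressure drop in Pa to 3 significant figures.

Hydraulic diameter D_h = 4A/P = 4·(0.238·0.194)/(2·(0.238+0.194)) = 0.1847/0.864 = 0.2138 m.
Re = ρVD_h/μ = 1140·0.511·0.2138/0.00223 = 5.584e+04.
ε/D_h = 7.6e-05/0.2138 = 0.000356; Haaland gives 1/√f = -1.8 log₁₀[3.47e-05+0.000124] = 6.841, so f = 0.02137.
ΔP = f(L/D_h)(ρV²/2) = 0.02137·134/0.2138·148.8 = 1994 Pa.

ΔP ≈ 1990 Pa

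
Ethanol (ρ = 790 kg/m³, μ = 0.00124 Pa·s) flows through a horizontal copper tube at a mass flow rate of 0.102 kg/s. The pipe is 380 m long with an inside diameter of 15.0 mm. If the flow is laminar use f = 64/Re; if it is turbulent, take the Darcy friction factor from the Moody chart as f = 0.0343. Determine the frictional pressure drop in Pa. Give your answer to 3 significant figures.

ΔP ≈ 183000 Pa

A = πD²/4 = π(0.015)²/4 = 0.0001767 m²; mean velocity V = ṁ/(ρA) = 0.102/(790 · 0.0001767) = 0.7306 m/s.
Reynolds number Re = ρVD/μ = 790 · 0.7306 · 0.015 / 0.00124 = 6982.
Re > 4000 → turbulent; use the Moody-chart value f = 0.0343.
Darcy-Weisbach: ΔP = f(L/D)(ρV²/2) = 0.0343·(380/0.015)·(790·0.7306²/2) = 0.0343·2.533e+04·210.9 = 1.832e+05 Pa.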